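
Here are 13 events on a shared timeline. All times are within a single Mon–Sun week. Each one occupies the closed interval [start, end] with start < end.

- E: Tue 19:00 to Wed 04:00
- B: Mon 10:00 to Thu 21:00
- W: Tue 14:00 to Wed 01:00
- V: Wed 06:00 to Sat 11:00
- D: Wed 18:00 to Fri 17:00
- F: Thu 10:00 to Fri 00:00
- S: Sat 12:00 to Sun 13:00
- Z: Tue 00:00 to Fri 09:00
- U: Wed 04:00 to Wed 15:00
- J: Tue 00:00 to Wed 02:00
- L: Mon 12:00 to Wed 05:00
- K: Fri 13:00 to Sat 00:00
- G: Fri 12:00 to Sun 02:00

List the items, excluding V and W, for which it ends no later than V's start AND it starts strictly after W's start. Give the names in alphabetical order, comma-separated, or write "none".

E

Conditions: its end is no later than V's start (X.end <= Wed 06:00) AND its start is strictly after W's start (X.start > Tue 14:00).
B: end Thu 21:00 <= Wed 06:00? ✗; start Mon 10:00 > Tue 14:00? ✗ → no.
D: end Fri 17:00 <= Wed 06:00? ✗; start Wed 18:00 > Tue 14:00? ✓ → no.
E: end Wed 04:00 <= Wed 06:00? ✓; start Tue 19:00 > Tue 14:00? ✓ → yes.
F: end Fri 00:00 <= Wed 06:00? ✗; start Thu 10:00 > Tue 14:00? ✓ → no.
G: end Sun 02:00 <= Wed 06:00? ✗; start Fri 12:00 > Tue 14:00? ✓ → no.
J: end Wed 02:00 <= Wed 06:00? ✓; start Tue 00:00 > Tue 14:00? ✗ → no.
K: end Sat 00:00 <= Wed 06:00? ✗; start Fri 13:00 > Tue 14:00? ✓ → no.
L: end Wed 05:00 <= Wed 06:00? ✓; start Mon 12:00 > Tue 14:00? ✗ → no.
S: end Sun 13:00 <= Wed 06:00? ✗; start Sat 12:00 > Tue 14:00? ✓ → no.
U: end Wed 15:00 <= Wed 06:00? ✗; start Wed 04:00 > Tue 14:00? ✓ → no.
Z: end Fri 09:00 <= Wed 06:00? ✗; start Tue 00:00 > Tue 14:00? ✗ → no.
Result: E.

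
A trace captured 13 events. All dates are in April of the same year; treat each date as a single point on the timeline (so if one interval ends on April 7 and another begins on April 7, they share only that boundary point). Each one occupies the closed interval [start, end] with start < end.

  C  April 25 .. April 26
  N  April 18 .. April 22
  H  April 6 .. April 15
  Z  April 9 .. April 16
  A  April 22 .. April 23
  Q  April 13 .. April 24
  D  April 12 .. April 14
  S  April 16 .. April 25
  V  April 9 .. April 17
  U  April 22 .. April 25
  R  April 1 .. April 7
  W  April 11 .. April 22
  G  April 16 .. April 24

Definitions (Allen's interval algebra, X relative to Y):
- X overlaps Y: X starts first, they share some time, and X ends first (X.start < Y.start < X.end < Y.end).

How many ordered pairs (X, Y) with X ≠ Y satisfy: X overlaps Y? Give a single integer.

Checking all 156 ordered pairs for relation 'overlaps'; matching pairs in alphabetical order:
(D, Q): D overlaps Q ✓
(G, U): G overlaps U ✓
(H, Q): H overlaps Q ✓
(H, V): H overlaps V ✓
(H, W): H overlaps W ✓
(H, Z): H overlaps Z ✓
(Q, S): Q overlaps S ✓
(Q, U): Q overlaps U ✓
(R, H): R overlaps H ✓
(V, G): V overlaps G ✓
(V, Q): V overlaps Q ✓
(V, S): V overlaps S ✓
(V, W): V overlaps W ✓
(W, G): W overlaps G ✓
(W, Q): W overlaps Q ✓
(W, S): W overlaps S ✓
(Z, Q): Z overlaps Q ✓
(Z, W): Z overlaps W ✓
Count: 18.

18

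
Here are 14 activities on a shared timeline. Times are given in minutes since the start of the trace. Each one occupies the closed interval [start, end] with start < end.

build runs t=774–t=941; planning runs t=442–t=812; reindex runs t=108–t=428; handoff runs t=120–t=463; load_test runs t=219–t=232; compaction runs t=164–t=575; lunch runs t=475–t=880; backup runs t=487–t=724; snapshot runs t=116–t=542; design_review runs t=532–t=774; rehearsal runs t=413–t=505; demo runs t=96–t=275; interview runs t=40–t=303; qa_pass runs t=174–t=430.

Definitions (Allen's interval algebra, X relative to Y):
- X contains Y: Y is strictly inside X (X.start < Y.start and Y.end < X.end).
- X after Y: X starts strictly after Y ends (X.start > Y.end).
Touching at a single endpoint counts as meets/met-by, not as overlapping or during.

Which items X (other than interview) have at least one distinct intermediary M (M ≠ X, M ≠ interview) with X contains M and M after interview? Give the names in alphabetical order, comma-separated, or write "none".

compaction, lunch, planning, snapshot

Target interview = [t=40, t=303].
Intermediaries M with M after interview: backup, build, design_review, lunch, planning, rehearsal.
Via backup — items with X contains backup: lunch, planning.
Via build — items with X contains build: none.
Via design_review — items with X contains design_review: lunch, planning.
Via lunch — items with X contains lunch: none.
Via planning — items with X contains planning: none.
Via rehearsal — items with X contains rehearsal: compaction, snapshot.
Union: compaction, lunch, planning, snapshot.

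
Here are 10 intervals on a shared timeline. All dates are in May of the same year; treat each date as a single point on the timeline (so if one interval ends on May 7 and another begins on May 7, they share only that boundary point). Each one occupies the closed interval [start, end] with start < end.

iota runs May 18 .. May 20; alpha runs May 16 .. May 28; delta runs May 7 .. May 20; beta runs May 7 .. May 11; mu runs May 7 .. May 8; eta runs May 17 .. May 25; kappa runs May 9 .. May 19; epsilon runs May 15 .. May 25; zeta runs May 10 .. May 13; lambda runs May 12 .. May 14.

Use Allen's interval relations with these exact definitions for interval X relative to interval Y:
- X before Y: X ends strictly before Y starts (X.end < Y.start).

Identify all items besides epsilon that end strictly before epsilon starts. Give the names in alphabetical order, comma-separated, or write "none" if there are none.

beta, lambda, mu, zeta

Target epsilon = [May 15, May 25].
alpha [May 16, May 28] → overlapped-by → no.
beta [May 7, May 11] → before → yes.
delta [May 7, May 20] → overlaps → no.
eta [May 17, May 25] → finishes → no.
iota [May 18, May 20] → during → no.
kappa [May 9, May 19] → overlaps → no.
lambda [May 12, May 14] → before → yes.
mu [May 7, May 8] → before → yes.
zeta [May 10, May 13] → before → yes.
Result: beta, lambda, mu, zeta.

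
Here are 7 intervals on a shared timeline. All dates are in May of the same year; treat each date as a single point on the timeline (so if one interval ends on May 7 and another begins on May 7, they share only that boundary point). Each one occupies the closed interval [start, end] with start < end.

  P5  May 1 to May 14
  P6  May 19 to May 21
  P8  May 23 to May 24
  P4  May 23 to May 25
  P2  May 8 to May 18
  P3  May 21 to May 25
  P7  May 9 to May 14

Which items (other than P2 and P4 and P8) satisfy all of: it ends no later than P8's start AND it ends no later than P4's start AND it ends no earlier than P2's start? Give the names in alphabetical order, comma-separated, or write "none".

Conditions: its end is no later than P8's start (X.end <= May 23) AND its end is no later than P4's start (X.end <= May 23) AND its end is no earlier than P2's start (X.end >= May 8).
P3: end May 25 <= May 23? ✗; end May 25 <= May 23? ✗; end May 25 >= May 8? ✓ → no.
P5: end May 14 <= May 23? ✓; end May 14 <= May 23? ✓; end May 14 >= May 8? ✓ → yes.
P6: end May 21 <= May 23? ✓; end May 21 <= May 23? ✓; end May 21 >= May 8? ✓ → yes.
P7: end May 14 <= May 23? ✓; end May 14 <= May 23? ✓; end May 14 >= May 8? ✓ → yes.
Result: P5, P6, P7.

P5, P6, P7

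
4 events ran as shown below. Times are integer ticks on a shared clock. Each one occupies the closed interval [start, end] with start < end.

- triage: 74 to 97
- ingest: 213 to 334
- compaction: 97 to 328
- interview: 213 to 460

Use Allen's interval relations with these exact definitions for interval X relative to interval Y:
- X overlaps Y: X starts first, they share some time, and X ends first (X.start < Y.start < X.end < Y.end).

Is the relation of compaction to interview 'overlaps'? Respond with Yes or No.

compaction = [97, 328], interview = [213, 460].
Actual relation of compaction to interview: overlaps.
Asked whether 'overlaps' holds → Yes.

Yes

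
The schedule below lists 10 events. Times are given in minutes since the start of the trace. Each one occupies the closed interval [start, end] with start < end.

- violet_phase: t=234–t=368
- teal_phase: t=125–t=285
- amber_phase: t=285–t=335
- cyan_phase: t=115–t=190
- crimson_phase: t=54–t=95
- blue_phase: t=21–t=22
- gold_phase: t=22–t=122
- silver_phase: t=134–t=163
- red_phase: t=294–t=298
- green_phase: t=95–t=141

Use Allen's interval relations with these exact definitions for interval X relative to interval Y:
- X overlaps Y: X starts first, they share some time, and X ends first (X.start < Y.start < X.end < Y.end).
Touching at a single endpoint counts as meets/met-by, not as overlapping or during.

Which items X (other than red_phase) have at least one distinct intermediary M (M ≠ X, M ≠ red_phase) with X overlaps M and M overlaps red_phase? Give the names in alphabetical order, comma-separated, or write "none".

none

Target red_phase = [t=294, t=298].
Intermediaries M with M overlaps red_phase: none.
Union: none.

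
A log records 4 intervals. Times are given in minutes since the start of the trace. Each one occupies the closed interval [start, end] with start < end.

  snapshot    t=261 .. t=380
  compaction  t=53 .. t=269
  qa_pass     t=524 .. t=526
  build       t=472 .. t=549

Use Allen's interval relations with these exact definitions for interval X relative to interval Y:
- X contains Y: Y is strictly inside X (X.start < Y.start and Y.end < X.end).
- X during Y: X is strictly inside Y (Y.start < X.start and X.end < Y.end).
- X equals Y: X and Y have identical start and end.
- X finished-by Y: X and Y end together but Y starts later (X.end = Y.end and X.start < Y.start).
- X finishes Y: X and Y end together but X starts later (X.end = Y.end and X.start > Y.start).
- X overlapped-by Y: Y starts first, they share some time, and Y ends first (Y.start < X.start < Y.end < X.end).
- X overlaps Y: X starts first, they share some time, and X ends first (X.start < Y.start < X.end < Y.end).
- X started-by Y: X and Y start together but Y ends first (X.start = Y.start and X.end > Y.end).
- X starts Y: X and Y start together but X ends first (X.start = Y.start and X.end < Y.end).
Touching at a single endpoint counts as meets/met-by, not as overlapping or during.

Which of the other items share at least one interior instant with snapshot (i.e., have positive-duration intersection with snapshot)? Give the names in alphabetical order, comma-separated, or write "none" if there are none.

Target snapshot = [t=261, t=380].
build [t=472, t=549] → after → no.
compaction [t=53, t=269] → overlaps → yes.
qa_pass [t=524, t=526] → after → no.
Result: compaction.

compaction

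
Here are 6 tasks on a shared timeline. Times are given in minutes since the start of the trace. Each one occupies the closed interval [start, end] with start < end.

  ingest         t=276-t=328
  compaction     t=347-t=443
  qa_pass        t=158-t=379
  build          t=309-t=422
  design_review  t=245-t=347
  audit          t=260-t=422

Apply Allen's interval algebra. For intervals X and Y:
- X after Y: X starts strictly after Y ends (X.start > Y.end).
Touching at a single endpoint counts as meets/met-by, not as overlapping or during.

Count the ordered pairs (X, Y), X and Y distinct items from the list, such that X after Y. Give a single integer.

1

Checking all 30 ordered pairs for relation 'after'; matching pairs in alphabetical order:
(compaction, ingest): compaction after ingest ✓
Count: 1.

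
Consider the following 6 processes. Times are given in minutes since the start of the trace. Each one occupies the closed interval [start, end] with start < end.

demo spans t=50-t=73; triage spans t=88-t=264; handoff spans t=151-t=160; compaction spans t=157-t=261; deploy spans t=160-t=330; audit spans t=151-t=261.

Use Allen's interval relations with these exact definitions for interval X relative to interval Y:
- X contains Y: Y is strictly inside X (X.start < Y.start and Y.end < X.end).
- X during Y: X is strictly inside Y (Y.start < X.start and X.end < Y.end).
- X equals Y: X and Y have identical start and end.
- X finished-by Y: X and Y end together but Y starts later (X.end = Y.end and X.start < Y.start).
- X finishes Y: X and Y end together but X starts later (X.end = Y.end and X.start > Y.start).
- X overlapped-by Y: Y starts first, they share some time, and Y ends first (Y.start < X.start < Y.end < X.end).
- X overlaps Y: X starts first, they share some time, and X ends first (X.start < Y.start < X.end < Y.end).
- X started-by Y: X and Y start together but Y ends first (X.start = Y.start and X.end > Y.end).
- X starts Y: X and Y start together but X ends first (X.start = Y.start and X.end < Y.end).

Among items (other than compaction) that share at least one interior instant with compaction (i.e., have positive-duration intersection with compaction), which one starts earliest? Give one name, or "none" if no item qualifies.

Target compaction = [t=157, t=261].
audit [t=151, t=261] → finished-by → candidate.
demo [t=50, t=73] → before → excluded.
deploy [t=160, t=330] → overlapped-by → candidate.
handoff [t=151, t=160] → overlaps → candidate.
triage [t=88, t=264] → contains → candidate.
Among candidates, earliest start is t=88 → triage.

triage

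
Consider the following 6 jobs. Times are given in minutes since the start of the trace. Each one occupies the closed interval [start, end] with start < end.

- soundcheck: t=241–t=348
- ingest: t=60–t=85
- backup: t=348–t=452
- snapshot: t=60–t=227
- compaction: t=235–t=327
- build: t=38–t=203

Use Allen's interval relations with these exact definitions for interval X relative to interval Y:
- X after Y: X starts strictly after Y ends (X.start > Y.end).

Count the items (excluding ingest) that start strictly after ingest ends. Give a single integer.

3

Target ingest = [t=60, t=85].
backup [t=348, t=452] → after → counts.
build [t=38, t=203] → contains → no.
compaction [t=235, t=327] → after → counts.
snapshot [t=60, t=227] → started-by → no.
soundcheck [t=241, t=348] → after → counts.
Total: 3.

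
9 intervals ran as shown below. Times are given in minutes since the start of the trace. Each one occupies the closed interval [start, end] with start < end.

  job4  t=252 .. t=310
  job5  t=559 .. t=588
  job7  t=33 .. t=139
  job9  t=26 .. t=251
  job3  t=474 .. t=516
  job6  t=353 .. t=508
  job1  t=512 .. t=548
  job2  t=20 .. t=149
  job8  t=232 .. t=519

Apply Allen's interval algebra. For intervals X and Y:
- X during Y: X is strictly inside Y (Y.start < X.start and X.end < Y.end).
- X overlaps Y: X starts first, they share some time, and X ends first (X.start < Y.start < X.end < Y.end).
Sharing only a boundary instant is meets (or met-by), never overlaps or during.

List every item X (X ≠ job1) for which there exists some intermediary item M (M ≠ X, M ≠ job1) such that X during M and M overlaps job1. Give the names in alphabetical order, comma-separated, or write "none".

job3, job4, job6

Target job1 = [t=512, t=548].
Intermediaries M with M overlaps job1: job3, job8.
Via job3 — items with X during job3: none.
Via job8 — items with X during job8: job3, job4, job6.
Union: job3, job4, job6.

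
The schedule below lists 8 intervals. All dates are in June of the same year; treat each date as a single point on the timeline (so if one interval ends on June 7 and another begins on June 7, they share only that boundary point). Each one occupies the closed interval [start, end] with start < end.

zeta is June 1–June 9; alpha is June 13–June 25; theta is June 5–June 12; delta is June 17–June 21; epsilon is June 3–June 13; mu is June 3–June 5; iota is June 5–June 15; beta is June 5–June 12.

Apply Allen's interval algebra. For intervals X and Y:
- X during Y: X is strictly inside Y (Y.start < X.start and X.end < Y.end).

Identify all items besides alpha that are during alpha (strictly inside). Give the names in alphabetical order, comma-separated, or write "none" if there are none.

Target alpha = [June 13, June 25].
beta [June 5, June 12] → before → no.
delta [June 17, June 21] → during → yes.
epsilon [June 3, June 13] → meets → no.
iota [June 5, June 15] → overlaps → no.
mu [June 3, June 5] → before → no.
theta [June 5, June 12] → before → no.
zeta [June 1, June 9] → before → no.
Result: delta.

delta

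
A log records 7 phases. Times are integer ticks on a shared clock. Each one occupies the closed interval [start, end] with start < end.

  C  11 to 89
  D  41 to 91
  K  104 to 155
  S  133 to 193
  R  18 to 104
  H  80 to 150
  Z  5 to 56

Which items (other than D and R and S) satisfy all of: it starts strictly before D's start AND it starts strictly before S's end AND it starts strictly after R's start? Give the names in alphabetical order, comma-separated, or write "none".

Conditions: its start is strictly before D's start (X.start < 41) AND its start is strictly before S's end (X.start < 193) AND its start is strictly after R's start (X.start > 18).
C: start 11 < 41? ✓; start 11 < 193? ✓; start 11 > 18? ✗ → no.
H: start 80 < 41? ✗; start 80 < 193? ✓; start 80 > 18? ✓ → no.
K: start 104 < 41? ✗; start 104 < 193? ✓; start 104 > 18? ✓ → no.
Z: start 5 < 41? ✓; start 5 < 193? ✓; start 5 > 18? ✗ → no.
Result: none.

none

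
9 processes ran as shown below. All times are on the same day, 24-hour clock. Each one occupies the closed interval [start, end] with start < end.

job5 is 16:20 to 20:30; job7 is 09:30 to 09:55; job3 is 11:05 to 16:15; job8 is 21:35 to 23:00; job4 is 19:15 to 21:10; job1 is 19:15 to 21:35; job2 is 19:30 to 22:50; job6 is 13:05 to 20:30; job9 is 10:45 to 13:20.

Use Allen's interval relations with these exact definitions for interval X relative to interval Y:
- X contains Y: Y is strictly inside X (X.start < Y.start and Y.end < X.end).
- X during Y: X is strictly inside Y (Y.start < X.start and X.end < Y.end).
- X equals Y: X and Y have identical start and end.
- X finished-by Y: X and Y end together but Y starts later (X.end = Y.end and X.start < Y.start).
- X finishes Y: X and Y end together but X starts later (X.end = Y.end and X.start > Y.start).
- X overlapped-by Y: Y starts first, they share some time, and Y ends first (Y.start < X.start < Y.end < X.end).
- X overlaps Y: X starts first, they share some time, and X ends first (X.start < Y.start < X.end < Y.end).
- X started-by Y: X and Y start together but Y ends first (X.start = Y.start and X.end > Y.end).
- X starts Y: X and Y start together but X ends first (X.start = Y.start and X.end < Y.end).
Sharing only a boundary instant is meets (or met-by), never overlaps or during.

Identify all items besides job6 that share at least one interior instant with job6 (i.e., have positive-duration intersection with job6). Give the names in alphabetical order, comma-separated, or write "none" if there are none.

job1, job2, job3, job4, job5, job9

Target job6 = [13:05, 20:30].
job1 [19:15, 21:35] → overlapped-by → yes.
job2 [19:30, 22:50] → overlapped-by → yes.
job3 [11:05, 16:15] → overlaps → yes.
job4 [19:15, 21:10] → overlapped-by → yes.
job5 [16:20, 20:30] → finishes → yes.
job7 [09:30, 09:55] → before → no.
job8 [21:35, 23:00] → after → no.
job9 [10:45, 13:20] → overlaps → yes.
Result: job1, job2, job3, job4, job5, job9.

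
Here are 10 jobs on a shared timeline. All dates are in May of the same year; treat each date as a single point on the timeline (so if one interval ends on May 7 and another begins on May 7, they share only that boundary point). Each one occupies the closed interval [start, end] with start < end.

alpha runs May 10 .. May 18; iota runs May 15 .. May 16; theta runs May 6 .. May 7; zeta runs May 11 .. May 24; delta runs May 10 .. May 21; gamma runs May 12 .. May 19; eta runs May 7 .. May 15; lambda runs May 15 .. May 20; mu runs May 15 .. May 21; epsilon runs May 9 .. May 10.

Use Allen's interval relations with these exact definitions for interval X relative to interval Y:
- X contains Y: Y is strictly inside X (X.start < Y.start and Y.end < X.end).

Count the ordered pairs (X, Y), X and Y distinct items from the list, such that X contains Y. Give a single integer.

Checking all 90 ordered pairs for relation 'contains'; matching pairs in alphabetical order:
(alpha, iota): alpha contains iota ✓
(delta, gamma): delta contains gamma ✓
(delta, iota): delta contains iota ✓
(delta, lambda): delta contains lambda ✓
(eta, epsilon): eta contains epsilon ✓
(gamma, iota): gamma contains iota ✓
(zeta, gamma): zeta contains gamma ✓
(zeta, iota): zeta contains iota ✓
(zeta, lambda): zeta contains lambda ✓
(zeta, mu): zeta contains mu ✓
Count: 10.

10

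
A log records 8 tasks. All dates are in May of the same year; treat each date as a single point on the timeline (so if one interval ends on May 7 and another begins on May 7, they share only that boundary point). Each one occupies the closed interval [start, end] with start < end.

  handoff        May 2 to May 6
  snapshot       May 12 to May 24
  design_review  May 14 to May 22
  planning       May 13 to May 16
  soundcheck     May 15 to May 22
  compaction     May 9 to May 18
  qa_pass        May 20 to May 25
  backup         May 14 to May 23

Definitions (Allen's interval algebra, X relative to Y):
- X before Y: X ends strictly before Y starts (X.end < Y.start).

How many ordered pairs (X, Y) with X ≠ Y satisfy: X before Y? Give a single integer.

Checking all 56 ordered pairs for relation 'before'; matching pairs in alphabetical order:
(compaction, qa_pass): compaction before qa_pass ✓
(handoff, backup): handoff before backup ✓
(handoff, compaction): handoff before compaction ✓
(handoff, design_review): handoff before design_review ✓
(handoff, planning): handoff before planning ✓
(handoff, qa_pass): handoff before qa_pass ✓
(handoff, snapshot): handoff before snapshot ✓
(handoff, soundcheck): handoff before soundcheck ✓
(planning, qa_pass): planning before qa_pass ✓
Count: 9.

9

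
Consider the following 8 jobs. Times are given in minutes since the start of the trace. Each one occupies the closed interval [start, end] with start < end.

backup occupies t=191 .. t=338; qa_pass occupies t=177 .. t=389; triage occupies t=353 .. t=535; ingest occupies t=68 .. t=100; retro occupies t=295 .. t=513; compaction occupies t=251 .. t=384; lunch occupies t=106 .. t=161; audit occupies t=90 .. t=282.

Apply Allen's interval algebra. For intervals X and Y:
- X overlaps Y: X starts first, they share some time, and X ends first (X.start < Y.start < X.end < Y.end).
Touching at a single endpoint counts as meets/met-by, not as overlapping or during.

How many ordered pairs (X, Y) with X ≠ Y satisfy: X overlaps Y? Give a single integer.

11

Checking all 56 ordered pairs for relation 'overlaps'; matching pairs in alphabetical order:
(audit, backup): audit overlaps backup ✓
(audit, compaction): audit overlaps compaction ✓
(audit, qa_pass): audit overlaps qa_pass ✓
(backup, compaction): backup overlaps compaction ✓
(backup, retro): backup overlaps retro ✓
(compaction, retro): compaction overlaps retro ✓
(compaction, triage): compaction overlaps triage ✓
(ingest, audit): ingest overlaps audit ✓
(qa_pass, retro): qa_pass overlaps retro ✓
(qa_pass, triage): qa_pass overlaps triage ✓
(retro, triage): retro overlaps triage ✓
Count: 11.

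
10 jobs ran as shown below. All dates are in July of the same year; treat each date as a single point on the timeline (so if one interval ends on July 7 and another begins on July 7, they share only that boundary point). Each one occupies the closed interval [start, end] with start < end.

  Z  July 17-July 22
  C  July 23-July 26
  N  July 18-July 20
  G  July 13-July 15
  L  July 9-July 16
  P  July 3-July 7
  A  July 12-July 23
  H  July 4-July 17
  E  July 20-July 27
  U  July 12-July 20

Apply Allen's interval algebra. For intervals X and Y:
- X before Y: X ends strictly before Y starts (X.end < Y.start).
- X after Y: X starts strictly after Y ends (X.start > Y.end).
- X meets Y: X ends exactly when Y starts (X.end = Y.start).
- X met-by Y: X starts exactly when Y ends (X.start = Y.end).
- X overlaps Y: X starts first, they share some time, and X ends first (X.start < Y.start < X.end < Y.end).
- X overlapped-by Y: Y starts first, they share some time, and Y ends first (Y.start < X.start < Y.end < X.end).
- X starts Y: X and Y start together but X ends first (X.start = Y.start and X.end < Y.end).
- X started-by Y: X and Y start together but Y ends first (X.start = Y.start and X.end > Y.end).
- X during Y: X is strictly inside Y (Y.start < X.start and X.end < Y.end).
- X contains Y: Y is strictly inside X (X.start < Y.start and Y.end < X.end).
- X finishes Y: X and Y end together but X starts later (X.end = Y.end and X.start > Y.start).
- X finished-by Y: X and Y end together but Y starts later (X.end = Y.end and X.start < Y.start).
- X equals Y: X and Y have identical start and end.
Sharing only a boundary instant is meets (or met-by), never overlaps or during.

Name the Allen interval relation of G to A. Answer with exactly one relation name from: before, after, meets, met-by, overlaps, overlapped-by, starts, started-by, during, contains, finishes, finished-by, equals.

G = [July 13, July 15]; A = [July 12, July 23].
Compare endpoints: G.start > A.start, G.start < A.end, G.end > A.start, G.end < A.end.
That pattern is 'during'.

during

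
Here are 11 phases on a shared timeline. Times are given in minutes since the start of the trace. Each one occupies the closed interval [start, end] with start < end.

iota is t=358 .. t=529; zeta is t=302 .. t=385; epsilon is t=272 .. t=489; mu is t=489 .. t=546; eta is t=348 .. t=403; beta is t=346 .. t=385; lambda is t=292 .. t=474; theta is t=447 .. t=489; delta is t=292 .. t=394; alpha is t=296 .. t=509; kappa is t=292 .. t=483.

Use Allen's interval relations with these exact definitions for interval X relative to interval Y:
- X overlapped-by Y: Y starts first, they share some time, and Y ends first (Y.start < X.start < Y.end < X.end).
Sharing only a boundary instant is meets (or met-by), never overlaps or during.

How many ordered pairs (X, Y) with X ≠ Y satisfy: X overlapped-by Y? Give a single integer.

Checking all 110 ordered pairs for relation 'overlapped-by'; matching pairs in alphabetical order:
(alpha, delta): alpha overlapped-by delta ✓
(alpha, epsilon): alpha overlapped-by epsilon ✓
(alpha, kappa): alpha overlapped-by kappa ✓
(alpha, lambda): alpha overlapped-by lambda ✓
(eta, beta): eta overlapped-by beta ✓
(eta, delta): eta overlapped-by delta ✓
(eta, zeta): eta overlapped-by zeta ✓
(iota, alpha): iota overlapped-by alpha ✓
(iota, beta): iota overlapped-by beta ✓
(iota, delta): iota overlapped-by delta ✓
(iota, epsilon): iota overlapped-by epsilon ✓
(iota, eta): iota overlapped-by eta ✓
(iota, kappa): iota overlapped-by kappa ✓
(iota, lambda): iota overlapped-by lambda ✓
(iota, zeta): iota overlapped-by zeta ✓
(mu, alpha): mu overlapped-by alpha ✓
(mu, iota): mu overlapped-by iota ✓
(theta, kappa): theta overlapped-by kappa ✓
(theta, lambda): theta overlapped-by lambda ✓
Count: 19.

19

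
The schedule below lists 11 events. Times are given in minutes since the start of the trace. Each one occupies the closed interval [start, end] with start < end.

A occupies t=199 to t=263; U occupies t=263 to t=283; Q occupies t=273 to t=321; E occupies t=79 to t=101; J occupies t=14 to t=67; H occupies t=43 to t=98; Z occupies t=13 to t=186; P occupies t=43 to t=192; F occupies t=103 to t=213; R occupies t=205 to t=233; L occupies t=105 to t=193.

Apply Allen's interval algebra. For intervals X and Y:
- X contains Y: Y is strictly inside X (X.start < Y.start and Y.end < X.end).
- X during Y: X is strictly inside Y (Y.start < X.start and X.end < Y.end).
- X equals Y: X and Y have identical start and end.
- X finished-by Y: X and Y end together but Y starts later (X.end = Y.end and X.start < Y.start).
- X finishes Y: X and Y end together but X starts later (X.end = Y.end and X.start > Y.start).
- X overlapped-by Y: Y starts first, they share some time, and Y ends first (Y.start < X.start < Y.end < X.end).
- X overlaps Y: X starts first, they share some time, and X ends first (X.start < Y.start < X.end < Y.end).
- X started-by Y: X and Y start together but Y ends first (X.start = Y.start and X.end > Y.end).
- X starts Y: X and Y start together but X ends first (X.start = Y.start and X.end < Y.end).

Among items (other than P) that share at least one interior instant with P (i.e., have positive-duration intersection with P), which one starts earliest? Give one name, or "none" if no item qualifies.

Z

Target P = [t=43, t=192].
A [t=199, t=263] → after → excluded.
E [t=79, t=101] → during → candidate.
F [t=103, t=213] → overlapped-by → candidate.
H [t=43, t=98] → starts → candidate.
J [t=14, t=67] → overlaps → candidate.
L [t=105, t=193] → overlapped-by → candidate.
Q [t=273, t=321] → after → excluded.
R [t=205, t=233] → after → excluded.
U [t=263, t=283] → after → excluded.
Z [t=13, t=186] → overlaps → candidate.
Among candidates, earliest start is t=13 → Z.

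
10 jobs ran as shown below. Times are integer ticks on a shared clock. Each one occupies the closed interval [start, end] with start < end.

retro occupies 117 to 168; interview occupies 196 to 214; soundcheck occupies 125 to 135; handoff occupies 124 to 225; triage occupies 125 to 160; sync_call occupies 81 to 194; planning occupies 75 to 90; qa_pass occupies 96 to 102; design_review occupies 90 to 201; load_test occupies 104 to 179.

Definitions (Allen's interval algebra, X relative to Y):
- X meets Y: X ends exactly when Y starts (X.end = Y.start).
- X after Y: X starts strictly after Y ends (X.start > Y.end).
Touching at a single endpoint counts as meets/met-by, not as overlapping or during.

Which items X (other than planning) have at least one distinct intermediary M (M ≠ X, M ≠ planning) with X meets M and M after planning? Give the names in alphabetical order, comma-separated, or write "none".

Target planning = [75, 90].
Intermediaries M with M after planning: handoff, interview, load_test, qa_pass, retro, soundcheck, triage.
Via handoff — items with X meets handoff: none.
Via interview — items with X meets interview: none.
Via load_test — items with X meets load_test: none.
Via qa_pass — items with X meets qa_pass: none.
Via retro — items with X meets retro: none.
Via soundcheck — items with X meets soundcheck: none.
Via triage — items with X meets triage: none.
Union: none.

none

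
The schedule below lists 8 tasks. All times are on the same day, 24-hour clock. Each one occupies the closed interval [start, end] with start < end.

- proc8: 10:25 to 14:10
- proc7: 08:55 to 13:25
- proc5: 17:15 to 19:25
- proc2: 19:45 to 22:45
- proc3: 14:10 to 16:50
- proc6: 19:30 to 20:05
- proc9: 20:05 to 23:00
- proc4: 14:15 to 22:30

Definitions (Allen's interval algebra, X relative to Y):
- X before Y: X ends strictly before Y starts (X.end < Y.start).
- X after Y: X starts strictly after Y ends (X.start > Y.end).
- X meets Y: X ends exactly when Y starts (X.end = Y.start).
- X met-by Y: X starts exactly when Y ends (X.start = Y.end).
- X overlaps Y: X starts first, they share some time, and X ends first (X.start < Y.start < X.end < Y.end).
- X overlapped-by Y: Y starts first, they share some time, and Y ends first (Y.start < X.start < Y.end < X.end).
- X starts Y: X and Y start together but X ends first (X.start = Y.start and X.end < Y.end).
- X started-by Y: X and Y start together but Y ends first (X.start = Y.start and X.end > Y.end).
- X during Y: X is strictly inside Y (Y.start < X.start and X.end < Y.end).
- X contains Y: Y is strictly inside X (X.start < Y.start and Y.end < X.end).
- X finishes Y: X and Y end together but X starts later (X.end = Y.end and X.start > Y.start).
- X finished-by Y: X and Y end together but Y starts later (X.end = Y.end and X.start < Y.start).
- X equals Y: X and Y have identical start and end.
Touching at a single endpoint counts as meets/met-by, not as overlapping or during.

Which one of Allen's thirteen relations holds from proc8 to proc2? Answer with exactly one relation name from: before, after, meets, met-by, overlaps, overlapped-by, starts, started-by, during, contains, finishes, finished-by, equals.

proc8 = [10:25, 14:10]; proc2 = [19:45, 22:45].
Compare endpoints: proc8.start < proc2.start, proc8.start < proc2.end, proc8.end < proc2.start, proc8.end < proc2.end.
That pattern is 'before'.

before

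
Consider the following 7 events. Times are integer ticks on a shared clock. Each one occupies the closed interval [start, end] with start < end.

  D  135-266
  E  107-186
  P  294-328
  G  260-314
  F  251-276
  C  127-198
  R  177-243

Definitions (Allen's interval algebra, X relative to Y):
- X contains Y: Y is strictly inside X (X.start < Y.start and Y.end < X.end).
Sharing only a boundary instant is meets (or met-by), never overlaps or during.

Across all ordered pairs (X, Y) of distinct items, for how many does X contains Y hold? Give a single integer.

1

Checking all 42 ordered pairs for relation 'contains'; matching pairs in alphabetical order:
(D, R): D contains R ✓
Count: 1.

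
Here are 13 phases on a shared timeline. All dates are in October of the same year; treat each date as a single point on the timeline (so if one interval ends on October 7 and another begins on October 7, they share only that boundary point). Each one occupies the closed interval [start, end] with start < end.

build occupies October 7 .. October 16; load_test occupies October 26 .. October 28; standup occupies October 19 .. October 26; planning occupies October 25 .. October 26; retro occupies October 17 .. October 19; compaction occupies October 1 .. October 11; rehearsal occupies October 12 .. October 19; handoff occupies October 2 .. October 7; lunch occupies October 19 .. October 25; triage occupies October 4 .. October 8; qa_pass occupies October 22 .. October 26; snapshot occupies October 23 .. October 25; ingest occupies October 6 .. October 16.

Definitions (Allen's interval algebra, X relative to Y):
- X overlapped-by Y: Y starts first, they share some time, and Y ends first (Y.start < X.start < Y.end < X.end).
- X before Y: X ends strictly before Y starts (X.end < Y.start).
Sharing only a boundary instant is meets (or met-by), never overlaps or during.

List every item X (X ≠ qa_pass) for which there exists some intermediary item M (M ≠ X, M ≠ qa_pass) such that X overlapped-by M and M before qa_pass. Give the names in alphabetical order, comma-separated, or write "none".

Target qa_pass = [October 22, October 26].
Intermediaries M with M before qa_pass: build, compaction, handoff, ingest, rehearsal, retro, triage.
Via build — items with X overlapped-by build: rehearsal.
Via compaction — items with X overlapped-by compaction: build, ingest.
Via handoff — items with X overlapped-by handoff: ingest, triage.
Via ingest — items with X overlapped-by ingest: rehearsal.
Via rehearsal — items with X overlapped-by rehearsal: none.
Via retro — items with X overlapped-by retro: none.
Via triage — items with X overlapped-by triage: build, ingest.
Union: build, ingest, rehearsal, triage.

build, ingest, rehearsal, triage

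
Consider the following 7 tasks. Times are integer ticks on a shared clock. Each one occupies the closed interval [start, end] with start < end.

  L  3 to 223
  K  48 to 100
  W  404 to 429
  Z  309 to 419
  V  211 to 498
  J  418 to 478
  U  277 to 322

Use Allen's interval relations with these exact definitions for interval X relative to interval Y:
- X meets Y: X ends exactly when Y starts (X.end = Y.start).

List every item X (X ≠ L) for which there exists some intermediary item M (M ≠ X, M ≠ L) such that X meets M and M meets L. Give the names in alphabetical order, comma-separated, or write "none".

Target L = [3, 223].
Intermediaries M with M meets L: none.
Union: none.

none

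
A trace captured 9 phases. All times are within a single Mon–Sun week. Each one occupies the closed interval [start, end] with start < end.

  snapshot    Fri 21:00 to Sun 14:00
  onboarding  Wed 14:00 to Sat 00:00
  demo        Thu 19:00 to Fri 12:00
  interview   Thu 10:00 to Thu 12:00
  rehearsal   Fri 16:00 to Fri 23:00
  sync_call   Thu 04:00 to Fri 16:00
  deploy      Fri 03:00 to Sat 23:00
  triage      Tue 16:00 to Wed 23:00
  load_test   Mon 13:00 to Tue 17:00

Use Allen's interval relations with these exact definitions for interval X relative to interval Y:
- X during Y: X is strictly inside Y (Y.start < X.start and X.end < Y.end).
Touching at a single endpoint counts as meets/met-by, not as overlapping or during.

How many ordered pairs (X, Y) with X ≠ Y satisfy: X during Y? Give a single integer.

7

Checking all 72 ordered pairs for relation 'during'; matching pairs in alphabetical order:
(demo, onboarding): demo during onboarding ✓
(demo, sync_call): demo during sync_call ✓
(interview, onboarding): interview during onboarding ✓
(interview, sync_call): interview during sync_call ✓
(rehearsal, deploy): rehearsal during deploy ✓
(rehearsal, onboarding): rehearsal during onboarding ✓
(sync_call, onboarding): sync_call during onboarding ✓
Count: 7.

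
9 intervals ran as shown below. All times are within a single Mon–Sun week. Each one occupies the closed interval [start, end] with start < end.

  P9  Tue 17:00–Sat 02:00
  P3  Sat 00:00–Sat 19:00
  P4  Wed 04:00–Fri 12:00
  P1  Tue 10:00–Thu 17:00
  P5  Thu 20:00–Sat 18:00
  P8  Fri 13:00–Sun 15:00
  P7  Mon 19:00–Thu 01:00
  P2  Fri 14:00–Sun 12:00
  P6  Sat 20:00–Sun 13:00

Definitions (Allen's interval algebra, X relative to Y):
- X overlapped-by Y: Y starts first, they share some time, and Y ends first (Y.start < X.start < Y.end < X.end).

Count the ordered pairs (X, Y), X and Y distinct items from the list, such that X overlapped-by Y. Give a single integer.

14

Checking all 72 ordered pairs for relation 'overlapped-by'; matching pairs in alphabetical order:
(P1, P7): P1 overlapped-by P7 ✓
(P2, P5): P2 overlapped-by P5 ✓
(P2, P9): P2 overlapped-by P9 ✓
(P3, P5): P3 overlapped-by P5 ✓
(P3, P9): P3 overlapped-by P9 ✓
(P4, P1): P4 overlapped-by P1 ✓
(P4, P7): P4 overlapped-by P7 ✓
(P5, P4): P5 overlapped-by P4 ✓
(P5, P9): P5 overlapped-by P9 ✓
(P6, P2): P6 overlapped-by P2 ✓
(P8, P5): P8 overlapped-by P5 ✓
(P8, P9): P8 overlapped-by P9 ✓
(P9, P1): P9 overlapped-by P1 ✓
(P9, P7): P9 overlapped-by P7 ✓
Count: 14.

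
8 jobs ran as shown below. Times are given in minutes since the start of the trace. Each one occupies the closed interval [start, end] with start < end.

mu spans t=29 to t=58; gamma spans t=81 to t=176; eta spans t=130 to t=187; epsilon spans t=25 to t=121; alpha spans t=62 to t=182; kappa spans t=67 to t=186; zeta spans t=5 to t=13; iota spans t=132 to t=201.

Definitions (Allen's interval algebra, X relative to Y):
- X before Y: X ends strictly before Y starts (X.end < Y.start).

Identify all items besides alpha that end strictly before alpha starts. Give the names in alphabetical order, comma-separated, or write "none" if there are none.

mu, zeta

Target alpha = [t=62, t=182].
epsilon [t=25, t=121] → overlaps → no.
eta [t=130, t=187] → overlapped-by → no.
gamma [t=81, t=176] → during → no.
iota [t=132, t=201] → overlapped-by → no.
kappa [t=67, t=186] → overlapped-by → no.
mu [t=29, t=58] → before → yes.
zeta [t=5, t=13] → before → yes.
Result: mu, zeta.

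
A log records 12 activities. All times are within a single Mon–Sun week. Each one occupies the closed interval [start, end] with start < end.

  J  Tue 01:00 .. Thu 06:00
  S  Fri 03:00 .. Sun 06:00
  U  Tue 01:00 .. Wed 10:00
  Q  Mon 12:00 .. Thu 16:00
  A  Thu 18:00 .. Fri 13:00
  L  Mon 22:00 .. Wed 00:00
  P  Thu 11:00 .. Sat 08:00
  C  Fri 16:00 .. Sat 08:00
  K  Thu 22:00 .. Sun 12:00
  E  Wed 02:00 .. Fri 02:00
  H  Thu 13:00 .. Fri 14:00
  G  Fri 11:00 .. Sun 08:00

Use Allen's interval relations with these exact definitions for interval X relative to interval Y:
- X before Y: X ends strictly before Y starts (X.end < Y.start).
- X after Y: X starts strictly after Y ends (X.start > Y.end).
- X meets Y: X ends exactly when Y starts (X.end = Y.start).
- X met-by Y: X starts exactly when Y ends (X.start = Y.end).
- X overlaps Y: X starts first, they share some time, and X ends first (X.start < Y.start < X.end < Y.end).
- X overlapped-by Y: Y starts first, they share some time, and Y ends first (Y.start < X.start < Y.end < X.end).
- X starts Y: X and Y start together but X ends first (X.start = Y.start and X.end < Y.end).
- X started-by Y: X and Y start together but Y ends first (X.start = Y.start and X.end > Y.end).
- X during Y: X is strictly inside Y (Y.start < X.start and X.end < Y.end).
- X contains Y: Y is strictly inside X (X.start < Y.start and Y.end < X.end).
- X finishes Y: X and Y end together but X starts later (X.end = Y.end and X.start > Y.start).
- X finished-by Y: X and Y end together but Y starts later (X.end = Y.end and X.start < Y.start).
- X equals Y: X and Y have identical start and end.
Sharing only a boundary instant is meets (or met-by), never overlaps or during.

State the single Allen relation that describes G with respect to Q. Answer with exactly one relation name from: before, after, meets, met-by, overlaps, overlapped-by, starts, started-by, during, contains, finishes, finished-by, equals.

after

G = [Fri 11:00, Sun 08:00]; Q = [Mon 12:00, Thu 16:00].
Compare endpoints: G.start > Q.start, G.start > Q.end, G.end > Q.start, G.end > Q.end.
That pattern is 'after'.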